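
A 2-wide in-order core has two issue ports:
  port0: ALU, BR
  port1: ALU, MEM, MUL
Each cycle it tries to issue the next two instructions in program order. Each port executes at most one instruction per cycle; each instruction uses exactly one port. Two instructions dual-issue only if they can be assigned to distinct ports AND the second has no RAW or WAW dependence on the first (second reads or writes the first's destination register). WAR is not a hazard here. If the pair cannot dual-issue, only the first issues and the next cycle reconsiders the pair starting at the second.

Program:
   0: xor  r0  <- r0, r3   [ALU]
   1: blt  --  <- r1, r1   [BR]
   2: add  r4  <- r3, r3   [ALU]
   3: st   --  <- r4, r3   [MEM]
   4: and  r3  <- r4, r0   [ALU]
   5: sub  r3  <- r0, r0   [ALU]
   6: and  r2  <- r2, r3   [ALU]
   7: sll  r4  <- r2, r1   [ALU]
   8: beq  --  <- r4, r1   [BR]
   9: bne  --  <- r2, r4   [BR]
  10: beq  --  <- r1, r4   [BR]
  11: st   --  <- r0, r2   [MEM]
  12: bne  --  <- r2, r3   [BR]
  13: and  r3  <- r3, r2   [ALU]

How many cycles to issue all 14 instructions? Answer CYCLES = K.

c0: i0+i1 xor;blt  pair
c1: i2 add  RAW r4
c2: i3+i4 st;and  pair
c3: i5 sub  RAW r3
c4: i6 and  RAW r2
c5: i7 sll  RAW r4
c6: i8 beq  no-port BR/BR
c7: i9 bne  no-port BR/BR
c8: i10+i11 beq;st  pair
c9: i12+i13 bne;and  pair

CYCLES = 10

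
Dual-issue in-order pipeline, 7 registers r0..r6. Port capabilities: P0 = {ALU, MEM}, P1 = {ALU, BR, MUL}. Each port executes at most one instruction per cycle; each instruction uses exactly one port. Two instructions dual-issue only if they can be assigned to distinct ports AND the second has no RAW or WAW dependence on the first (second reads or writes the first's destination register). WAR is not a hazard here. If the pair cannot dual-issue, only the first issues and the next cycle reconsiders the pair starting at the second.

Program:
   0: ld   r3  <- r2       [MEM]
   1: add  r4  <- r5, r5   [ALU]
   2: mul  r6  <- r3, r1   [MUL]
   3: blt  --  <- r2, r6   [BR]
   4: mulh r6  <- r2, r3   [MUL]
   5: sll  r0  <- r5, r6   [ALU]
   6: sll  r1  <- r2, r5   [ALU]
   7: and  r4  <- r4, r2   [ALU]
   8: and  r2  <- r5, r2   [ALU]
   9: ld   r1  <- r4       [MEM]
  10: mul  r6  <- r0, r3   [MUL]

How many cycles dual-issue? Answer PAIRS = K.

[0] i0+i1  ld.MEM/add.ALU  -- pair
[1] i2  mul.MUL  -- no-port MUL/BR
[2] i3  blt.BR  -- no-port BR/MUL
[3] i4  mulh.MUL  -- RAW r6
[4] i5+i6  sll.ALU/sll.ALU  -- pair
[5] i7+i8  and.ALU/and.ALU  -- pair
[6] i9+i10  ld.MEM/mul.MUL  -- pair

PAIRS = 4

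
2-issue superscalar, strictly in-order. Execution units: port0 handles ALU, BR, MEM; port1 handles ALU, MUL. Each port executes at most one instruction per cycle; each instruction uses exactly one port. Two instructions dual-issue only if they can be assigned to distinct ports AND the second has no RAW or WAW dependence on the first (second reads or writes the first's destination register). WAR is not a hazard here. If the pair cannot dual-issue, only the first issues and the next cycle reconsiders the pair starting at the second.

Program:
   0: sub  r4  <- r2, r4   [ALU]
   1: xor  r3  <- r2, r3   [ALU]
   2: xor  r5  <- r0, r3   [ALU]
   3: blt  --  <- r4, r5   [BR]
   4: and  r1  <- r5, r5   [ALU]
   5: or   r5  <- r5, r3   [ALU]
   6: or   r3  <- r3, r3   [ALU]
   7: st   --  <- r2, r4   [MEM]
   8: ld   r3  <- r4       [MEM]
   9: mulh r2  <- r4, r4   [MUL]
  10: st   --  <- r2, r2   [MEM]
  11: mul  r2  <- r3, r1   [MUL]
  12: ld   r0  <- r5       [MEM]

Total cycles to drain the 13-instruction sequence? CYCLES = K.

CYCLES = 8

c0: i0+i1 sub.ALU;xor.ALU  pair
c1: i2 xor.ALU  RAW r5
c2: i3+i4 blt.BR;and.ALU  pair
c3: i5+i6 or.ALU;or.ALU  pair
c4: i7 st.MEM  no-port MEM/MEM
c5: i8+i9 ld.MEM;mulh.MUL  pair
c6: i10+i11 st.MEM;mul.MUL  pair
c7: i12 ld.MEM  tail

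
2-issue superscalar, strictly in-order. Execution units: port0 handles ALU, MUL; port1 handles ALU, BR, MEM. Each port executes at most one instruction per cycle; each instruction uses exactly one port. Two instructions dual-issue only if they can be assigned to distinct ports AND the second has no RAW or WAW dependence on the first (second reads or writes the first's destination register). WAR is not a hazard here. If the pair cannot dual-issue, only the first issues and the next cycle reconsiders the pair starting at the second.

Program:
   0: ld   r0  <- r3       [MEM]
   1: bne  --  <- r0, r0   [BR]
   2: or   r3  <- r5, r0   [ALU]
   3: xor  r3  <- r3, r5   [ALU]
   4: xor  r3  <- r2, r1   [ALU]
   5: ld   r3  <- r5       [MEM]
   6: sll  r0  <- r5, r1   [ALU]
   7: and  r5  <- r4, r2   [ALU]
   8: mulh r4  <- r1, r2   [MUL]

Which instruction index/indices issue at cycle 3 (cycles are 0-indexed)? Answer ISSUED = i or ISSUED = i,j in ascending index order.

#0 head=0: ld i0 no-port MEM/BR
#1 head=1: bne/or i1&i2 2-wide
#2 head=3: xor i3 WAW r3
#3 head=4: xor i4 WAW r3
#4 head=5: ld/sll i5&i6 2-wide
#5 head=7: and/mulh i7&i8 2-wide

ISSUED = 4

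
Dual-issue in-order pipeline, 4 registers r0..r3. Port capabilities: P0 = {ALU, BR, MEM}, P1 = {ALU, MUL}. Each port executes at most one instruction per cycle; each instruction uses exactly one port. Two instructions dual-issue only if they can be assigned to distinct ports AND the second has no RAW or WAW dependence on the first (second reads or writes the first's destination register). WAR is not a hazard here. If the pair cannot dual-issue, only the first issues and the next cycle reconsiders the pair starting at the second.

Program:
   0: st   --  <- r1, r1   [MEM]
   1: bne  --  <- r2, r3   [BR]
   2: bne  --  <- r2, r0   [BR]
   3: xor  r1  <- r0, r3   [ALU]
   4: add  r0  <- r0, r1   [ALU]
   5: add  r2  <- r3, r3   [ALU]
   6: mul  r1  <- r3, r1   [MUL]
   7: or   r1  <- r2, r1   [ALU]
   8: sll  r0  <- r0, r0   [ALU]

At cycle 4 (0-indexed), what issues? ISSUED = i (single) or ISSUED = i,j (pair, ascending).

0. st.MEM @i0  | no-port MEM/BR
1. bne.BR @i1  | no-port BR/BR
2. bne.BR;xor.ALU @i2&i3  | dual
3. add.ALU;add.ALU @i4&i5  | dual
4. mul.MUL @i6  | RAW+WAW r1
5. or.ALU;sll.ALU @i7&i8  | dual

ISSUED = 6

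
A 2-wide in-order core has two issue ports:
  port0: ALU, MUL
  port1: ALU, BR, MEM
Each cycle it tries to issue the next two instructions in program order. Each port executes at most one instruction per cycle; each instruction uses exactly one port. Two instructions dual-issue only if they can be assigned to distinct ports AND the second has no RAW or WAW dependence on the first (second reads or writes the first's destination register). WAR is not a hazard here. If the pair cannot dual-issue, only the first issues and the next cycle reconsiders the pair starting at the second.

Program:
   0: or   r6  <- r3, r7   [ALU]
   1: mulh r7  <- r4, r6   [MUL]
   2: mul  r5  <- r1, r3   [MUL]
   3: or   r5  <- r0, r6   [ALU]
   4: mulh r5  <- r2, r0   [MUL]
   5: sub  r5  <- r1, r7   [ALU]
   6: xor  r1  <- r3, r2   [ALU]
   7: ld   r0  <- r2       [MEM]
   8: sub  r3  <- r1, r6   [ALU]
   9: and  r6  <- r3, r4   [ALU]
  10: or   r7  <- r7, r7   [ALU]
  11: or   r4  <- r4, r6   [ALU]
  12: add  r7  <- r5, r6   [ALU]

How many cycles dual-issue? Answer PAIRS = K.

PAIRS = 4

  cy0 -> i0 (or.ALU) RAW r6
  cy1 -> i1 (mulh.MUL) no-port MUL/MUL
  cy2 -> i2 (mul.MUL) WAW r5
  cy3 -> i3 (or.ALU) WAW r5
  cy4 -> i4 (mulh.MUL) WAW r5
  cy5 -> i5+i6 (sub.ALU+xor.ALU) pair
  cy6 -> i7+i8 (ld.MEM+sub.ALU) pair
  cy7 -> i9+i10 (and.ALU+or.ALU) pair
  cy8 -> i11+i12 (or.ALU+add.ALU) pair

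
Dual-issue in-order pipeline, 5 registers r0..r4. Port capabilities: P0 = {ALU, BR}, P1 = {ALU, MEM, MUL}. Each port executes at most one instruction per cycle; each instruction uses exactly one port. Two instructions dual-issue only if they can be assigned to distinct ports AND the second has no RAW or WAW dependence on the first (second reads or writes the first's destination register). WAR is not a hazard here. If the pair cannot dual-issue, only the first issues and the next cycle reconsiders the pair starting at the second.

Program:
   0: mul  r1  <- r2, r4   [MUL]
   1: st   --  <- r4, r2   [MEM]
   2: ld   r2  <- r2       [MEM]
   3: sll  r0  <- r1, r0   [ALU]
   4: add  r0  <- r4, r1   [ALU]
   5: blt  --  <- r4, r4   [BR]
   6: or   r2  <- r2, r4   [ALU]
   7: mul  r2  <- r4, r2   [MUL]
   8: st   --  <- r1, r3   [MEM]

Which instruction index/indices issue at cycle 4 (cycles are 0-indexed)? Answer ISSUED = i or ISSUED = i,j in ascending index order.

ISSUED = 6

c0: i0 mul  no-port MUL/MEM
c1: i1 st  no-port MEM/MEM
c2: i2/i3 ld/sll  dual
c3: i4/i5 add/blt  dual
c4: i6 or  RAW+WAW r2
c5: i7 mul  no-port MUL/MEM
c6: i8 st  tail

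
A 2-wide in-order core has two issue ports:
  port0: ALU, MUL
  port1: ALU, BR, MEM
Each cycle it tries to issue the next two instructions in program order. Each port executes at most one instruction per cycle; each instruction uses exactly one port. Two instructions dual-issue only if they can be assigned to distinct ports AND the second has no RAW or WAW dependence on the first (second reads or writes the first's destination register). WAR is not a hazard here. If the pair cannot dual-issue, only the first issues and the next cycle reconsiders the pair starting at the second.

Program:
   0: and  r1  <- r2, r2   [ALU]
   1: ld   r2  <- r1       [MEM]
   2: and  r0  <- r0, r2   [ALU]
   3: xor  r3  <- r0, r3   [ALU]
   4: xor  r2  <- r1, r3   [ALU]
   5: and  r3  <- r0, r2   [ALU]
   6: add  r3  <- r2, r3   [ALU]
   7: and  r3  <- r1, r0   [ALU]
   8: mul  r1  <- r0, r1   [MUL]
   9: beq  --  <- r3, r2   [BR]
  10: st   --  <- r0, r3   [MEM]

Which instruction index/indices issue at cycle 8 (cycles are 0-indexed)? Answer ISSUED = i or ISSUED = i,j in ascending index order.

ISSUED = 9

  cy0 -> i0 (and.ALU) RAW r1
  cy1 -> i1 (ld.MEM) RAW r2
  cy2 -> i2 (and.ALU) RAW r0
  cy3 -> i3 (xor.ALU) RAW r3
  cy4 -> i4 (xor.ALU) RAW r2
  cy5 -> i5 (and.ALU) RAW+WAW r3
  cy6 -> i6 (add.ALU) WAW r3
  cy7 -> i7,i8 (and.ALU;mul.MUL) pair
  cy8 -> i9 (beq.BR) no-port BR/MEM
  cy9 -> i10 (st.MEM) tail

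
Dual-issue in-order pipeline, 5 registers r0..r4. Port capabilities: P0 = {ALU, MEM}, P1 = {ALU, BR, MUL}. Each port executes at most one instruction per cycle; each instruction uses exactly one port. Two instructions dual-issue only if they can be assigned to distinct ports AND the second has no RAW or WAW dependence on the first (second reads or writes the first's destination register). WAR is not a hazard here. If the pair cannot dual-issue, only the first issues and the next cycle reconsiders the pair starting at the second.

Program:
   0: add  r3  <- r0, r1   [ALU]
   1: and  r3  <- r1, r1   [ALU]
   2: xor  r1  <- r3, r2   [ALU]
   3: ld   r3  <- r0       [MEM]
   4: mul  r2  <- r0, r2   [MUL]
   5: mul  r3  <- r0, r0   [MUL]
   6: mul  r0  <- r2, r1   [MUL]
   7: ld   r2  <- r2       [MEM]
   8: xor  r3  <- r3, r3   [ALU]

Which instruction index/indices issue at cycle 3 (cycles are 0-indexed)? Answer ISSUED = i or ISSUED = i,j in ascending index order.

[0] i0  add  -- WAW r3
[1] i1  and  -- RAW r3
[2] i2+i3  xor+ld  -- pair
[3] i4  mul  -- no-port MUL/MUL
[4] i5  mul  -- no-port MUL/MUL
[5] i6+i7  mul+ld  -- pair
[6] i8  xor  -- tail

ISSUED = 4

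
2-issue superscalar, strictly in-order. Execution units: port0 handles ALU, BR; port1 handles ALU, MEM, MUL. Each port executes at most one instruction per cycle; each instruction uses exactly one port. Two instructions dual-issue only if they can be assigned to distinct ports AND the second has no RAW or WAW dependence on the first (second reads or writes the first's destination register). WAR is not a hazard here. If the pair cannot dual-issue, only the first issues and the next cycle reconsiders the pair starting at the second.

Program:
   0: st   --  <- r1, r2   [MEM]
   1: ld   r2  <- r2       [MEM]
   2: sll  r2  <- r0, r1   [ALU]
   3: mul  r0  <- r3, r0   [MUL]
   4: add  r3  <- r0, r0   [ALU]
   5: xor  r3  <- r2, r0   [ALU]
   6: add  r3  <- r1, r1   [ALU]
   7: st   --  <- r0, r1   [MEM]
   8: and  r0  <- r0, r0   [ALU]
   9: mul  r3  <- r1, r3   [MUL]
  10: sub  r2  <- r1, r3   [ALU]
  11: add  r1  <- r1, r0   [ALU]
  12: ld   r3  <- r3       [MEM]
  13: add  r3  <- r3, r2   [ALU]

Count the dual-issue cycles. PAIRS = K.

PAIRS = 4

0. st.MEM @i0  | no-port MEM/MEM
1. ld.MEM @i1  | WAW r2
2. sll.ALU+mul.MUL @i2+i3  | 2-wide
3. add.ALU @i4  | WAW r3
4. xor.ALU @i5  | WAW r3
5. add.ALU+st.MEM @i6+i7  | 2-wide
6. and.ALU+mul.MUL @i8+i9  | 2-wide
7. sub.ALU+add.ALU @i10+i11  | 2-wide
8. ld.MEM @i12  | RAW+WAW r3
9. add.ALU @i13  | tail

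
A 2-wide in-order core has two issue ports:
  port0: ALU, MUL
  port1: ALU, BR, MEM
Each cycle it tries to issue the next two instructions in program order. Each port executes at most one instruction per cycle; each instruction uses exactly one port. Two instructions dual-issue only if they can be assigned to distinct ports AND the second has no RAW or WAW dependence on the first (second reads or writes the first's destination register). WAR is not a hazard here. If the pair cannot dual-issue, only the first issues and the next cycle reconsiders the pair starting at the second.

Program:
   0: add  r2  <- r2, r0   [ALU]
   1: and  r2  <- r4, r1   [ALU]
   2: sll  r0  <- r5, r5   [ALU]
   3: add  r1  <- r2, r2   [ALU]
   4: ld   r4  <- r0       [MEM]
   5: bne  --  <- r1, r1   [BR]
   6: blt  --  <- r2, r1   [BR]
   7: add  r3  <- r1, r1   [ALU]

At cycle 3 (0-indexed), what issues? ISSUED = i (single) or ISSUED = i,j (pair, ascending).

  cy0 -> i0 (add) WAW r2
  cy1 -> i1+i2 (and sll) dual
  cy2 -> i3+i4 (add ld) dual
  cy3 -> i5 (bne) no-port BR/BR
  cy4 -> i6+i7 (blt add) dual

ISSUED = 5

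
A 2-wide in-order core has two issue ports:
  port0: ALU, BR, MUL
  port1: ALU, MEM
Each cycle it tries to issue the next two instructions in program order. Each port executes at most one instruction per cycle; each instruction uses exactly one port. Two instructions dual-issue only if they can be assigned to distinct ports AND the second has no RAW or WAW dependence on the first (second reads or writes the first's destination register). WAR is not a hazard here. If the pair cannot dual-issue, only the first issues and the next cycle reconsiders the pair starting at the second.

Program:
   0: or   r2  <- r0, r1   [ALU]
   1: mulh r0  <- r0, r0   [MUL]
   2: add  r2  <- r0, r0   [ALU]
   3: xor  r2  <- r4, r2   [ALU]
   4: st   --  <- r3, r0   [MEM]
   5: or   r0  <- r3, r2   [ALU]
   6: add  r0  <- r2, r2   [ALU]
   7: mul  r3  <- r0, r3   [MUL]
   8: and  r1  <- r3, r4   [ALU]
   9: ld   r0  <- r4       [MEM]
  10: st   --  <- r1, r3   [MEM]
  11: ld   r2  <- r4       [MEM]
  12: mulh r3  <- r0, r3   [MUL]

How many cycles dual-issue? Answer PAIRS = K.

PAIRS = 4

  cy0 -> i0+i1 (or;mulh) dual
  cy1 -> i2 (add) RAW+WAW r2
  cy2 -> i3+i4 (xor;st) dual
  cy3 -> i5 (or) WAW r0
  cy4 -> i6 (add) RAW r0
  cy5 -> i7 (mul) RAW r3
  cy6 -> i8+i9 (and;ld) dual
  cy7 -> i10 (st) no-port MEM/MEM
  cy8 -> i11+i12 (ld;mulh) dual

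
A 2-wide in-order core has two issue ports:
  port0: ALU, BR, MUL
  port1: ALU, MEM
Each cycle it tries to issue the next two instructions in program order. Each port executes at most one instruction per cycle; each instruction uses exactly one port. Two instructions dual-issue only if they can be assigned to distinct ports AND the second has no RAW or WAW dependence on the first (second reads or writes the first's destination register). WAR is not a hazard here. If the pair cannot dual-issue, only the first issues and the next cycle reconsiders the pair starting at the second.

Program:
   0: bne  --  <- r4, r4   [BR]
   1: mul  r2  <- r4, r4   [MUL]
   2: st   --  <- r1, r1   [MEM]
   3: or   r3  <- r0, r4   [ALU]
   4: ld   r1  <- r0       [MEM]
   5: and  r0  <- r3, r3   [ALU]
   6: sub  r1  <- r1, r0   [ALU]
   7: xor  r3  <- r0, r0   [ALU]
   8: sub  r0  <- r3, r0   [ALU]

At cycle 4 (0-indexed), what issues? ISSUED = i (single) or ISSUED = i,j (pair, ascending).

ISSUED = 6,7

c0: i0 bne  no-port BR/MUL
c1: i1+i2 mul/st  2-wide
c2: i3+i4 or/ld  2-wide
c3: i5 and  RAW r0
c4: i6+i7 sub/xor  2-wide
c5: i8 sub  tail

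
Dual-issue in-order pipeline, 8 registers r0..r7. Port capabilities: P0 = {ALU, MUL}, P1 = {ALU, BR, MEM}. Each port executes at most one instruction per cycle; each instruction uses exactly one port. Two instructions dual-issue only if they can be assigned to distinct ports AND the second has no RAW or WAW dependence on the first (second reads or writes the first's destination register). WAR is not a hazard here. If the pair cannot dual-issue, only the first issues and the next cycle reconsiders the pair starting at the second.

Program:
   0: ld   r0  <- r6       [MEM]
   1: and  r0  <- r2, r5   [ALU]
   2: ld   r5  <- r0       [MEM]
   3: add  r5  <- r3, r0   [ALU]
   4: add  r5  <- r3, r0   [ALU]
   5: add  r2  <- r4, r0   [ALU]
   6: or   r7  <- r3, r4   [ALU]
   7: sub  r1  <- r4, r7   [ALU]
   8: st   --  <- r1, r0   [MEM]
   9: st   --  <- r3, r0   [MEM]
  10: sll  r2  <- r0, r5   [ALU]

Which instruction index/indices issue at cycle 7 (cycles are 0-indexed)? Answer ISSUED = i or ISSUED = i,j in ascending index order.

0. ld.MEM @i0  | WAW r0
1. and.ALU @i1  | RAW r0
2. ld.MEM @i2  | WAW r5
3. add.ALU @i3  | WAW r5
4. add.ALU+add.ALU @i4&i5  | pair
5. or.ALU @i6  | RAW r7
6. sub.ALU @i7  | RAW r1
7. st.MEM @i8  | no-port MEM/MEM
8. st.MEM+sll.ALU @i9&i10  | pair

ISSUED = 8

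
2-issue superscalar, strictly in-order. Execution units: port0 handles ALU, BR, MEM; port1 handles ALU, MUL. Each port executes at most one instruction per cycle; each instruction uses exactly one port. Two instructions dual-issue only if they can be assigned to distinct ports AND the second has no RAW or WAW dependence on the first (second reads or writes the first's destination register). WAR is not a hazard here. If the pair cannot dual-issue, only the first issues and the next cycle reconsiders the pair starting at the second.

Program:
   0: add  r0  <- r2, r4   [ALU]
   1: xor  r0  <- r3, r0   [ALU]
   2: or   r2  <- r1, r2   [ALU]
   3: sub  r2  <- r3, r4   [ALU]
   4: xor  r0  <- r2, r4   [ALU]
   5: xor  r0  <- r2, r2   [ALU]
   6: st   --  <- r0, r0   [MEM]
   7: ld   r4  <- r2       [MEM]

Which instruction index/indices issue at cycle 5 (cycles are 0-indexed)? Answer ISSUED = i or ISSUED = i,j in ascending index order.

  cy0 -> i0 (add) RAW+WAW r0
  cy1 -> i1+i2 (xor or) pair
  cy2 -> i3 (sub) RAW r2
  cy3 -> i4 (xor) WAW r0
  cy4 -> i5 (xor) RAW r0
  cy5 -> i6 (st) no-port MEM/MEM
  cy6 -> i7 (ld) tail

ISSUED = 6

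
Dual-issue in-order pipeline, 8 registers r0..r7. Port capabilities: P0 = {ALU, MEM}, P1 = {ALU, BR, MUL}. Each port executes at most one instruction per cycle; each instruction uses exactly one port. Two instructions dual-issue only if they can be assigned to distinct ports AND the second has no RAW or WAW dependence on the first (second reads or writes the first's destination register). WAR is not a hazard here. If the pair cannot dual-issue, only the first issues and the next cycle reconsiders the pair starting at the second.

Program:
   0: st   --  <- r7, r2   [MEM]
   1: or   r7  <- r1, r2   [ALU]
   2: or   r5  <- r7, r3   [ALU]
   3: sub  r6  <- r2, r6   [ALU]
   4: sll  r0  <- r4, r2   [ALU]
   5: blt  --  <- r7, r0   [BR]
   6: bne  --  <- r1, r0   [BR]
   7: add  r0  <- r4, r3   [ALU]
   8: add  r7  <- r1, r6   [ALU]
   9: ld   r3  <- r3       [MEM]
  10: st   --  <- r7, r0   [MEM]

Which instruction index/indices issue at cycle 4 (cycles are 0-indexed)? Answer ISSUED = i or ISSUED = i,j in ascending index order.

ISSUED = 6,7

[0] i0&i1  st.MEM+or.ALU  -- 2-wide
[1] i2&i3  or.ALU+sub.ALU  -- 2-wide
[2] i4  sll.ALU  -- RAW r0
[3] i5  blt.BR  -- no-port BR/BR
[4] i6&i7  bne.BR+add.ALU  -- 2-wide
[5] i8&i9  add.ALU+ld.MEM  -- 2-wide
[6] i10  st.MEM  -- tail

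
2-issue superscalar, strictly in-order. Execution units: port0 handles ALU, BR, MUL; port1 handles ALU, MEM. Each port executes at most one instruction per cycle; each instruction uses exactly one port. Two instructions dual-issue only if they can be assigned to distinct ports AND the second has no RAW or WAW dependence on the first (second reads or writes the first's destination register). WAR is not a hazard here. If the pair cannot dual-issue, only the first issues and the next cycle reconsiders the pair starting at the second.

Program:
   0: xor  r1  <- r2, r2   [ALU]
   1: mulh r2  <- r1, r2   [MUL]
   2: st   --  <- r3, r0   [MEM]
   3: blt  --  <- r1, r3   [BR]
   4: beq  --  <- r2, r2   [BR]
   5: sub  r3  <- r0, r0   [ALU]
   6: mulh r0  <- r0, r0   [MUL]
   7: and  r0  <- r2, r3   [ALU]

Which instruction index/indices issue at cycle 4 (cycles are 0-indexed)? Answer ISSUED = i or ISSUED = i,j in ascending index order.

ISSUED = 6

c0: i0 xor.ALU  RAW r1
c1: i1&i2 mulh.MUL st.MEM  dual
c2: i3 blt.BR  no-port BR/BR
c3: i4&i5 beq.BR sub.ALU  dual
c4: i6 mulh.MUL  WAW r0
c5: i7 and.ALU  tail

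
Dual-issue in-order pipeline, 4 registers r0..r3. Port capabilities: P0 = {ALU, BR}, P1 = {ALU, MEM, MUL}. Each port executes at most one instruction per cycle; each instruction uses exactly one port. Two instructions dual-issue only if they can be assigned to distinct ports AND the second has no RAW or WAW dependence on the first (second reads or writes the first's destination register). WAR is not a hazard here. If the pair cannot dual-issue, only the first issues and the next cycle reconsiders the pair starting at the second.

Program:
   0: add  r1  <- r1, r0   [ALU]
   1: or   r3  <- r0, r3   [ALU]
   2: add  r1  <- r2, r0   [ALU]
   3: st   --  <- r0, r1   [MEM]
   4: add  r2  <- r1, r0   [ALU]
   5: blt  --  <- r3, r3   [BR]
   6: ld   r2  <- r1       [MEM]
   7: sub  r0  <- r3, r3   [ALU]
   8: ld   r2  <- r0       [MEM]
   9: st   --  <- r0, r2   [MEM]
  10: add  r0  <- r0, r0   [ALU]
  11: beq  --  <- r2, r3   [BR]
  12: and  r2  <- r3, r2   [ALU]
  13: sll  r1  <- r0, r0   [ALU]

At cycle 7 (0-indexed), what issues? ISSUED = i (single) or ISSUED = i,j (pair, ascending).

#0 head=0: add;or i0+i1 pair
#1 head=2: add i2 RAW r1
#2 head=3: st;add i3+i4 pair
#3 head=5: blt;ld i5+i6 pair
#4 head=7: sub i7 RAW r0
#5 head=8: ld i8 no-port MEM/MEM
#6 head=9: st;add i9+i10 pair
#7 head=11: beq;and i11+i12 pair
#8 head=13: sll i13 tail

ISSUED = 11,12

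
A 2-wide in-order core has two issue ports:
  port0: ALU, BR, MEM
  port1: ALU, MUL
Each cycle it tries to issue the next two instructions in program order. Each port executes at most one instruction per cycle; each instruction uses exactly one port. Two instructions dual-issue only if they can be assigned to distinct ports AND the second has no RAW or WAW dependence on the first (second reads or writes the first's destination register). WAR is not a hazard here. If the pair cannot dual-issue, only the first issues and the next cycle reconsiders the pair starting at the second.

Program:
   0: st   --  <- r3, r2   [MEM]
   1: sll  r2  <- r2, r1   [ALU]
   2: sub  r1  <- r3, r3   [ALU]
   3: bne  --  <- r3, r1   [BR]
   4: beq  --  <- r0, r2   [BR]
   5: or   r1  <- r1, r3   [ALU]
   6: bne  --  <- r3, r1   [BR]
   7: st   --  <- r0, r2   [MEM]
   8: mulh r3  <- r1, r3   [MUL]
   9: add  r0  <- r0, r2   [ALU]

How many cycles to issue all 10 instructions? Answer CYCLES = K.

CYCLES = 7

c0: i0+i1 st.MEM+sll.ALU  pair
c1: i2 sub.ALU  RAW r1
c2: i3 bne.BR  no-port BR/BR
c3: i4+i5 beq.BR+or.ALU  pair
c4: i6 bne.BR  no-port BR/MEM
c5: i7+i8 st.MEM+mulh.MUL  pair
c6: i9 add.ALU  tail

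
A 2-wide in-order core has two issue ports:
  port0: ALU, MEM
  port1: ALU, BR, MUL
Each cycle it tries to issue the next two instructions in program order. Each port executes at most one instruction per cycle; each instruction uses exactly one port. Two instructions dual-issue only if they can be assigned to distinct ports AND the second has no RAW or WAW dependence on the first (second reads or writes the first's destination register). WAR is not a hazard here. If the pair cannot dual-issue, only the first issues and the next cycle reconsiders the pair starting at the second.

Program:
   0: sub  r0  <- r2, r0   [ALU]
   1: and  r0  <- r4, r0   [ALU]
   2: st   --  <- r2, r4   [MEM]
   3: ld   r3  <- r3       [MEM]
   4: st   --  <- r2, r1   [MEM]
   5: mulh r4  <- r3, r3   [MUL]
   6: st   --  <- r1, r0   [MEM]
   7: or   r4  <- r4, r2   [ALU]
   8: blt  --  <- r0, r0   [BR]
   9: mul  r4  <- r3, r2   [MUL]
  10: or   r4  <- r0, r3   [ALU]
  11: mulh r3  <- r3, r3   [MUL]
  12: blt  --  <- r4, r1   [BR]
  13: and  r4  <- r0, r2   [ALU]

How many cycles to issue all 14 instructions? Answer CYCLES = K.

t=0 i0:sub ; RAW+WAW r0
t=1 i1&i2:and;st ; 2-wide
t=2 i3:ld ; no-port MEM/MEM
t=3 i4&i5:st;mulh ; 2-wide
t=4 i6&i7:st;or ; 2-wide
t=5 i8:blt ; no-port BR/MUL
t=6 i9:mul ; WAW r4
t=7 i10&i11:or;mulh ; 2-wide
t=8 i12&i13:blt;and ; 2-wide

CYCLES = 9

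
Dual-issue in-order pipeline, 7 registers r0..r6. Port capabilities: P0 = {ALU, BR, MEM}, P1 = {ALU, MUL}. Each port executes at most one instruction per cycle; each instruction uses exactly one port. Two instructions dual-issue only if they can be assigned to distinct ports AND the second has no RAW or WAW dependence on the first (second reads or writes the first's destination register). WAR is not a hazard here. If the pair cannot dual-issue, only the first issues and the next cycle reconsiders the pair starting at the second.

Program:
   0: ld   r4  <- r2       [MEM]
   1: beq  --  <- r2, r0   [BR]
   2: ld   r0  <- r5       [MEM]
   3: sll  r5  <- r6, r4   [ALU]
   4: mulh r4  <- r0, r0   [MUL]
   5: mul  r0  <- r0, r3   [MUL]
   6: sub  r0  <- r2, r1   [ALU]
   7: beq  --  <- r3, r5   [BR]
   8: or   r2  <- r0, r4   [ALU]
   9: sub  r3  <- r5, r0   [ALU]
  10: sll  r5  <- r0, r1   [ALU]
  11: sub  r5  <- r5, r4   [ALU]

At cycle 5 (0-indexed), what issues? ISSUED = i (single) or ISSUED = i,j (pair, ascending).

ISSUED = 6,7

[0] i0  ld  -- no-port MEM/BR
[1] i1  beq  -- no-port BR/MEM
[2] i2&i3  ld/sll  -- dual
[3] i4  mulh  -- no-port MUL/MUL
[4] i5  mul  -- WAW r0
[5] i6&i7  sub/beq  -- dual
[6] i8&i9  or/sub  -- dual
[7] i10  sll  -- RAW+WAW r5
[8] i11  sub  -- tail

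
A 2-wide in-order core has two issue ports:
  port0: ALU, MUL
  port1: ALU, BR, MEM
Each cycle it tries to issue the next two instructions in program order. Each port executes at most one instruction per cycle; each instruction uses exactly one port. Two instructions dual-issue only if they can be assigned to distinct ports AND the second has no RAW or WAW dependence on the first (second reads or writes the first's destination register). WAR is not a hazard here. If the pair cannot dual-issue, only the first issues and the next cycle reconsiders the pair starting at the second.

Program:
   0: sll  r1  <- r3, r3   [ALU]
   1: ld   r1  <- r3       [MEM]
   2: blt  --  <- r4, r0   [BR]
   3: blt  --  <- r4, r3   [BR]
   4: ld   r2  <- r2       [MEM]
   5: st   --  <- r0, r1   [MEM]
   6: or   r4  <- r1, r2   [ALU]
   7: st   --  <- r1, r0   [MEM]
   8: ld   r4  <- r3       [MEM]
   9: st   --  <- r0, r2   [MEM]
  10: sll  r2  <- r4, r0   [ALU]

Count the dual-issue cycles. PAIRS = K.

PAIRS = 2

[0] i0  sll  -- WAW r1
[1] i1  ld  -- no-port MEM/BR
[2] i2  blt  -- no-port BR/BR
[3] i3  blt  -- no-port BR/MEM
[4] i4  ld  -- no-port MEM/MEM
[5] i5/i6  st;or  -- 2-wide
[6] i7  st  -- no-port MEM/MEM
[7] i8  ld  -- no-port MEM/MEM
[8] i9/i10  st;sll  -- 2-wide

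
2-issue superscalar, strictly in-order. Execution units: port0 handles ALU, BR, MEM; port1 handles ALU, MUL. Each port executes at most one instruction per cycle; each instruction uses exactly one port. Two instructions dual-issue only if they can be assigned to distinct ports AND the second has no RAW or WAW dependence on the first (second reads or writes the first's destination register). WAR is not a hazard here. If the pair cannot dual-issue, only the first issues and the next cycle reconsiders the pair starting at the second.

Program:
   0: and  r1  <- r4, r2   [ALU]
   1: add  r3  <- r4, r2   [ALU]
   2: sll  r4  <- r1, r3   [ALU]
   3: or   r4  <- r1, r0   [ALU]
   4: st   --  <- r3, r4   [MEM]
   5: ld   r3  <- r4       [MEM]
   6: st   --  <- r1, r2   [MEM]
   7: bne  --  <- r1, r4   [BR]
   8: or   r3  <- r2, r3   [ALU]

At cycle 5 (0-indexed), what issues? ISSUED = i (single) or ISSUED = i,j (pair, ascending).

#0 head=0: and.ALU/add.ALU i0/i1 dual
#1 head=2: sll.ALU i2 WAW r4
#2 head=3: or.ALU i3 RAW r4
#3 head=4: st.MEM i4 no-port MEM/MEM
#4 head=5: ld.MEM i5 no-port MEM/MEM
#5 head=6: st.MEM i6 no-port MEM/BR
#6 head=7: bne.BR/or.ALU i7/i8 dual

ISSUED = 6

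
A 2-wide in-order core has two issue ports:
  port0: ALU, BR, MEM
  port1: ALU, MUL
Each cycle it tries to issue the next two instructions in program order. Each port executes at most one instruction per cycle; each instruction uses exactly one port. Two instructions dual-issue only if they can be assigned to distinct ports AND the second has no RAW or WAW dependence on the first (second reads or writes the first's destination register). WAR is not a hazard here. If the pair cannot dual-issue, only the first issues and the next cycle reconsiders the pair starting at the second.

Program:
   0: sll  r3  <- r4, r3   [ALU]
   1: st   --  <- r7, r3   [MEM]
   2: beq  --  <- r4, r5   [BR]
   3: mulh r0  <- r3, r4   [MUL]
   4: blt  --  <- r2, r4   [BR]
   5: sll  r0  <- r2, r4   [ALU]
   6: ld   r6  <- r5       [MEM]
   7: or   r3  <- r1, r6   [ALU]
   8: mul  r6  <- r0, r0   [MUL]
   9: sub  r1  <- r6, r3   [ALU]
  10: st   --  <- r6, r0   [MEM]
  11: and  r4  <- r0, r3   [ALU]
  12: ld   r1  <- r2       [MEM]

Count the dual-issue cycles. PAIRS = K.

PAIRS = 5

  cy0 -> i0 (sll.ALU) RAW r3
  cy1 -> i1 (st.MEM) no-port MEM/BR
  cy2 -> i2&i3 (beq.BR/mulh.MUL) pair
  cy3 -> i4&i5 (blt.BR/sll.ALU) pair
  cy4 -> i6 (ld.MEM) RAW r6
  cy5 -> i7&i8 (or.ALU/mul.MUL) pair
  cy6 -> i9&i10 (sub.ALU/st.MEM) pair
  cy7 -> i11&i12 (and.ALU/ld.MEM) pair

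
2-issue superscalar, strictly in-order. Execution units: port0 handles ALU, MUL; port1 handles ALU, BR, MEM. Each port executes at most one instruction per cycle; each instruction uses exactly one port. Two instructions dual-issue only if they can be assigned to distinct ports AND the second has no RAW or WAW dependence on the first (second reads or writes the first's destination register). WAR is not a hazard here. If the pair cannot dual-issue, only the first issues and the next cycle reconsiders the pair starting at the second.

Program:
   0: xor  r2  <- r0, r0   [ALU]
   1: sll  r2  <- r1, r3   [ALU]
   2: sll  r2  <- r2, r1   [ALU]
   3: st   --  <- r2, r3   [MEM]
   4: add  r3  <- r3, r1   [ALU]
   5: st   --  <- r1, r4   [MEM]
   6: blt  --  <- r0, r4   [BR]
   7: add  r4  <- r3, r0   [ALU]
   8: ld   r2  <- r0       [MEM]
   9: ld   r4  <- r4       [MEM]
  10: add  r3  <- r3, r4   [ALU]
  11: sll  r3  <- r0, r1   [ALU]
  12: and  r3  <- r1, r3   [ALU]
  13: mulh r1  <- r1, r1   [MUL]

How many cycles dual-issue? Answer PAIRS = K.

PAIRS = 3

  cy0 -> i0 (xor) WAW r2
  cy1 -> i1 (sll) RAW+WAW r2
  cy2 -> i2 (sll) RAW r2
  cy3 -> i3/i4 (st+add) pair
  cy4 -> i5 (st) no-port MEM/BR
  cy5 -> i6/i7 (blt+add) pair
  cy6 -> i8 (ld) no-port MEM/MEM
  cy7 -> i9 (ld) RAW r4
  cy8 -> i10 (add) WAW r3
  cy9 -> i11 (sll) RAW+WAW r3
  cy10 -> i12/i13 (and+mulh) pair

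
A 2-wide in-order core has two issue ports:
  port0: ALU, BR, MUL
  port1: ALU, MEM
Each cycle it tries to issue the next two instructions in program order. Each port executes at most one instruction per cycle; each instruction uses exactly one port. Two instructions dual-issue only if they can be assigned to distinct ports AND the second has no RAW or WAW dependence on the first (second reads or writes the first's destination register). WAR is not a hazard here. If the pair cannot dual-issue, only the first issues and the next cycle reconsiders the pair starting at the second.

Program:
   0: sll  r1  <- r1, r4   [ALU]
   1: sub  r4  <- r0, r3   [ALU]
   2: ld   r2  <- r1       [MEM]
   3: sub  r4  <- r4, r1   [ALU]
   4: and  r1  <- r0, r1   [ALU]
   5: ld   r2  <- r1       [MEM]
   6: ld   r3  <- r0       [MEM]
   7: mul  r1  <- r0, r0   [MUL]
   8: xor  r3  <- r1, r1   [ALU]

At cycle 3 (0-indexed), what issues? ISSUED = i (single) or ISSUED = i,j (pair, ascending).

#0 head=0: sll;sub i0+i1 dual
#1 head=2: ld;sub i2+i3 dual
#2 head=4: and i4 RAW r1
#3 head=5: ld i5 no-port MEM/MEM
#4 head=6: ld;mul i6+i7 dual
#5 head=8: xor i8 tail

ISSUED = 5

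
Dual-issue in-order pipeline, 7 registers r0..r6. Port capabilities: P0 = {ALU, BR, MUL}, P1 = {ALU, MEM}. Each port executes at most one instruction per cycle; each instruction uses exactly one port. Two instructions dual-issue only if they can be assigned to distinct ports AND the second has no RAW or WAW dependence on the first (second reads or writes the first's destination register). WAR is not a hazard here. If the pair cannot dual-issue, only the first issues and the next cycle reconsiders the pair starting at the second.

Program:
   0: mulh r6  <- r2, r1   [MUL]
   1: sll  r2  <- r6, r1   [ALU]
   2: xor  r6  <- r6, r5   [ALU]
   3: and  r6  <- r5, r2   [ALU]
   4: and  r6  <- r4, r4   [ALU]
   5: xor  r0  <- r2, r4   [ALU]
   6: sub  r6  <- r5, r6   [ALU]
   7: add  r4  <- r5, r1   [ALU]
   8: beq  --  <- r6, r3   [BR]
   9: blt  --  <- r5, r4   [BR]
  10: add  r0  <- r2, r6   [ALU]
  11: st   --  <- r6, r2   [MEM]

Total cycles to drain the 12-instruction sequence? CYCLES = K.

  cy0 -> i0 (mulh.MUL) RAW r6
  cy1 -> i1+i2 (sll.ALU+xor.ALU) dual
  cy2 -> i3 (and.ALU) WAW r6
  cy3 -> i4+i5 (and.ALU+xor.ALU) dual
  cy4 -> i6+i7 (sub.ALU+add.ALU) dual
  cy5 -> i8 (beq.BR) no-port BR/BR
  cy6 -> i9+i10 (blt.BR+add.ALU) dual
  cy7 -> i11 (st.MEM) tail

CYCLES = 8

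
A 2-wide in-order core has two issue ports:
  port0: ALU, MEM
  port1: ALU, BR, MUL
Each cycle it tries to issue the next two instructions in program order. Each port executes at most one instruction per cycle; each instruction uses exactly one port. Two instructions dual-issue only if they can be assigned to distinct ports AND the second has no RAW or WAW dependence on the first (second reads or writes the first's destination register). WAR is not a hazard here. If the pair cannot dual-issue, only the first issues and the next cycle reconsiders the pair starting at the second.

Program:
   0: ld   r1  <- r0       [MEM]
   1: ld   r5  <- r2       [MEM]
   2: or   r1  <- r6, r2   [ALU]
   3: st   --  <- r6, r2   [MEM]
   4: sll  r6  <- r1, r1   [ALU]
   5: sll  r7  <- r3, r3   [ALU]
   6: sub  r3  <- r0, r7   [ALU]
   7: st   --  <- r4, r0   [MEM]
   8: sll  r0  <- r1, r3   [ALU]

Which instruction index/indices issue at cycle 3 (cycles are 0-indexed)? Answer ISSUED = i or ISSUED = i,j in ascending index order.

  cy0 -> i0 (ld.MEM) no-port MEM/MEM
  cy1 -> i1+i2 (ld.MEM/or.ALU) dual
  cy2 -> i3+i4 (st.MEM/sll.ALU) dual
  cy3 -> i5 (sll.ALU) RAW r7
  cy4 -> i6+i7 (sub.ALU/st.MEM) dual
  cy5 -> i8 (sll.ALU) tail

ISSUED = 5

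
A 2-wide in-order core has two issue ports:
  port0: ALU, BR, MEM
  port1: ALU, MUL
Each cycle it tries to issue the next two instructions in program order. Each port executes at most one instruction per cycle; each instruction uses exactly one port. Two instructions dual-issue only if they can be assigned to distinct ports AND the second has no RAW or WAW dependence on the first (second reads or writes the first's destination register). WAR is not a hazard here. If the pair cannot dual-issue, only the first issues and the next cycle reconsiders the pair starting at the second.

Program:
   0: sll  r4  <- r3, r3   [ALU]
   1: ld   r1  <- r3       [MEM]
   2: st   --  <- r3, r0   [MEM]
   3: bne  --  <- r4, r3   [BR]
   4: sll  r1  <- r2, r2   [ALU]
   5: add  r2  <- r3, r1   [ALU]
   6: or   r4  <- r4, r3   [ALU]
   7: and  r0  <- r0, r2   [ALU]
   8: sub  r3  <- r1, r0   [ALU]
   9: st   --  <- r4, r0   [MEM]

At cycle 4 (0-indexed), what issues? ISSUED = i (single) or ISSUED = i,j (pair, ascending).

c0: i0,i1 sll.ALU;ld.MEM  2-wide
c1: i2 st.MEM  no-port MEM/BR
c2: i3,i4 bne.BR;sll.ALU  2-wide
c3: i5,i6 add.ALU;or.ALU  2-wide
c4: i7 and.ALU  RAW r0
c5: i8,i9 sub.ALU;st.MEM  2-wide

ISSUED = 7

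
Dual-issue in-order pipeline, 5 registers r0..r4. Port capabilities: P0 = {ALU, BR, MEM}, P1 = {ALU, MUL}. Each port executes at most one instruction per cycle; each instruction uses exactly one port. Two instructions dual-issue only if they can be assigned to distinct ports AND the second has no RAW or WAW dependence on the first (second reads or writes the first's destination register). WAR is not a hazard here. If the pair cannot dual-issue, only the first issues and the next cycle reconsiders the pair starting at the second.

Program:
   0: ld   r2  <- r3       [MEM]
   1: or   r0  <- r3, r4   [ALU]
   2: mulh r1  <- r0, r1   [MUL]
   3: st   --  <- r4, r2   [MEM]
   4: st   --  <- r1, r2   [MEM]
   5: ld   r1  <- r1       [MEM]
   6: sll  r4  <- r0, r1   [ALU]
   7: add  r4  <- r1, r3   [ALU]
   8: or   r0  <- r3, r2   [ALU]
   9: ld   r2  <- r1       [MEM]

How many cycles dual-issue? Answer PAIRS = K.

c0: i0+i1 ld+or  pair
c1: i2+i3 mulh+st  pair
c2: i4 st  no-port MEM/MEM
c3: i5 ld  RAW r1
c4: i6 sll  WAW r4
c5: i7+i8 add+or  pair
c6: i9 ld  tail

PAIRS = 3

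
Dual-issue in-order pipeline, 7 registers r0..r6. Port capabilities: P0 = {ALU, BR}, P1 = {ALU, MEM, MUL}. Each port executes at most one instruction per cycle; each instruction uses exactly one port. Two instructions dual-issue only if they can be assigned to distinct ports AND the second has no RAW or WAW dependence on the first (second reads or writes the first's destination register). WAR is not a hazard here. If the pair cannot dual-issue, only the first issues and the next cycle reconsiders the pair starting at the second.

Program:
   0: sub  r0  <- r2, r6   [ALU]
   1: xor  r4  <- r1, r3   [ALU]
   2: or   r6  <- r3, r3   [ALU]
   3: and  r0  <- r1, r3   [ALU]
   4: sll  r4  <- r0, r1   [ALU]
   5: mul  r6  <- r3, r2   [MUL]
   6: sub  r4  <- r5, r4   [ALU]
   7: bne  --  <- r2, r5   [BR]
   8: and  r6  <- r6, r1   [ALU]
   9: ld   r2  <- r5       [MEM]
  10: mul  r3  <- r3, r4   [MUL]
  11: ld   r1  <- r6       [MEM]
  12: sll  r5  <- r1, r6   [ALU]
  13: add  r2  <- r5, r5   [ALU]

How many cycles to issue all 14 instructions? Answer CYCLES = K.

CYCLES = 9

0. sub+xor @i0/i1  | dual
1. or+and @i2/i3  | dual
2. sll+mul @i4/i5  | dual
3. sub+bne @i6/i7  | dual
4. and+ld @i8/i9  | dual
5. mul @i10  | no-port MUL/MEM
6. ld @i11  | RAW r1
7. sll @i12  | RAW r5
8. add @i13  | tail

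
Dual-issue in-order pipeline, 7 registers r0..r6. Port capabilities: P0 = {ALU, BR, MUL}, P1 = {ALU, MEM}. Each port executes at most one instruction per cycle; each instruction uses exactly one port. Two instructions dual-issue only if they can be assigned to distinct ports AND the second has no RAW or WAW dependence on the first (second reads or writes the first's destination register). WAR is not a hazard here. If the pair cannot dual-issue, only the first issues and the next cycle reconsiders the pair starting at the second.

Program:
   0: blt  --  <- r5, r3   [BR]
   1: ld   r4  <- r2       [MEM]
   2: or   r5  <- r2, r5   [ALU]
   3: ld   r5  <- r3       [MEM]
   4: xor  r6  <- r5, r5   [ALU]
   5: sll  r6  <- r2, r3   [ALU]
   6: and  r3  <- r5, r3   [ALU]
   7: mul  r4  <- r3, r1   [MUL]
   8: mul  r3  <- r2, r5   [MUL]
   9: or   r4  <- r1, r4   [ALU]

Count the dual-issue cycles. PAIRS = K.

0. blt;ld @i0+i1  | pair
1. or @i2  | WAW r5
2. ld @i3  | RAW r5
3. xor @i4  | WAW r6
4. sll;and @i5+i6  | pair
5. mul @i7  | no-port MUL/MUL
6. mul;or @i8+i9  | pair

PAIRS = 3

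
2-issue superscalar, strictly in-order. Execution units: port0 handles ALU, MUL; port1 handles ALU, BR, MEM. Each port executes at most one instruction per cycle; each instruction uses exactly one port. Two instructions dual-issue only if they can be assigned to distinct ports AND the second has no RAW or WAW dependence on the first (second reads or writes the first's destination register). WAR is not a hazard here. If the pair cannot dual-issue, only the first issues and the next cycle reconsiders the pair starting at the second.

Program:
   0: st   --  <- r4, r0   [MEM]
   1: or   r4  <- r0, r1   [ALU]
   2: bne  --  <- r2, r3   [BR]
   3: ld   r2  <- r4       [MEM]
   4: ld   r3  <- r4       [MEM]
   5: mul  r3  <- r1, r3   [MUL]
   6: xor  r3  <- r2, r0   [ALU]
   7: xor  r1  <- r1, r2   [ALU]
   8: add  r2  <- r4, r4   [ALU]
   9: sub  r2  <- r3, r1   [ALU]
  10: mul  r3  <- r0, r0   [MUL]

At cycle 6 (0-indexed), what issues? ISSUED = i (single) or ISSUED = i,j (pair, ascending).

  cy0 -> i0/i1 (st;or) pair
  cy1 -> i2 (bne) no-port BR/MEM
  cy2 -> i3 (ld) no-port MEM/MEM
  cy3 -> i4 (ld) RAW+WAW r3
  cy4 -> i5 (mul) WAW r3
  cy5 -> i6/i7 (xor;xor) pair
  cy6 -> i8 (add) WAW r2
  cy7 -> i9/i10 (sub;mul) pair

ISSUED = 8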